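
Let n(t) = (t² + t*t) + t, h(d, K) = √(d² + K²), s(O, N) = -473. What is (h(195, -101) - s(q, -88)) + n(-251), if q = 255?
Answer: 126224 + √48226 ≈ 1.2644e+5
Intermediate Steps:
h(d, K) = √(K² + d²)
n(t) = t + 2*t² (n(t) = (t² + t²) + t = 2*t² + t = t + 2*t²)
(h(195, -101) - s(q, -88)) + n(-251) = (√((-101)² + 195²) - 1*(-473)) - 251*(1 + 2*(-251)) = (√(10201 + 38025) + 473) - 251*(1 - 502) = (√48226 + 473) - 251*(-501) = (473 + √48226) + 125751 = 126224 + √48226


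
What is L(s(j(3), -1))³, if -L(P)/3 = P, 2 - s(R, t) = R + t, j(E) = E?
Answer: 0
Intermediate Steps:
s(R, t) = 2 - R - t (s(R, t) = 2 - (R + t) = 2 + (-R - t) = 2 - R - t)
L(P) = -3*P
L(s(j(3), -1))³ = (-3*(2 - 1*3 - 1*(-1)))³ = (-3*(2 - 3 + 1))³ = (-3*0)³ = 0³ = 0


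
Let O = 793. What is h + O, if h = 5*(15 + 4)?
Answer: 888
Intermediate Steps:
h = 95 (h = 5*19 = 95)
h + O = 95 + 793 = 888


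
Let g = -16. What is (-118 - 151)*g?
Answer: 4304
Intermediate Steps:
(-118 - 151)*g = (-118 - 151)*(-16) = -269*(-16) = 4304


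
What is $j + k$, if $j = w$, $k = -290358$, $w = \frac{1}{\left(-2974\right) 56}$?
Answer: $- \frac{48357382753}{166544} \approx -2.9036 \cdot 10^{5}$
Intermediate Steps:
$w = - \frac{1}{166544}$ ($w = \frac{1}{-166544} = - \frac{1}{166544} \approx -6.0044 \cdot 10^{-6}$)
$j = - \frac{1}{166544} \approx -6.0044 \cdot 10^{-6}$
$j + k = - \frac{1}{166544} - 290358 = - \frac{48357382753}{166544}$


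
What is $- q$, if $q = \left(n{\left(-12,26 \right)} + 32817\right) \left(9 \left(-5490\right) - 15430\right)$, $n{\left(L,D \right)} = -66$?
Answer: $2123574840$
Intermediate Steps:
$q = -2123574840$ ($q = \left(-66 + 32817\right) \left(9 \left(-5490\right) - 15430\right) = 32751 \left(-49410 - 15430\right) = 32751 \left(-64840\right) = -2123574840$)
$- q = \left(-1\right) \left(-2123574840\right) = 2123574840$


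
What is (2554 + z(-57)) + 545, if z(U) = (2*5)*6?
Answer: 3159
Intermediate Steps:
z(U) = 60 (z(U) = 10*6 = 60)
(2554 + z(-57)) + 545 = (2554 + 60) + 545 = 2614 + 545 = 3159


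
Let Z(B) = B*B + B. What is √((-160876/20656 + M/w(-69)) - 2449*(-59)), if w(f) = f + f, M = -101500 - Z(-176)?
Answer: 61*√137847228595/59386 ≈ 381.37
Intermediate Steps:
Z(B) = B + B² (Z(B) = B² + B = B + B²)
M = -132300 (M = -101500 - (-176)*(1 - 176) = -101500 - (-176)*(-175) = -101500 - 1*30800 = -101500 - 30800 = -132300)
w(f) = 2*f
√((-160876/20656 + M/w(-69)) - 2449*(-59)) = √((-160876/20656 - 132300/(2*(-69))) - 2449*(-59)) = √((-160876*1/20656 - 132300/(-138)) + 144491) = √((-40219/5164 - 132300*(-1/138)) + 144491) = √((-40219/5164 + 22050/23) + 144491) = √(112941163/118772 + 144491) = √(17274426215/118772) = 61*√137847228595/59386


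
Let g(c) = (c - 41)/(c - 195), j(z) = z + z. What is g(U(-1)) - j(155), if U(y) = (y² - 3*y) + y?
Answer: -29741/96 ≈ -309.80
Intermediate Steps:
j(z) = 2*z
U(y) = y² - 2*y
g(c) = (-41 + c)/(-195 + c)
g(U(-1)) - j(155) = (-41 - (-2 - 1))/(-195 - (-2 - 1)) - 2*155 = (-41 - 1*(-3))/(-195 - 1*(-3)) - 1*310 = (-41 + 3)/(-195 + 3) - 310 = -38/(-192) - 310 = -1/192*(-38) - 310 = 19/96 - 310 = -29741/96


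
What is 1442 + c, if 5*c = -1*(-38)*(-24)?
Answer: 6298/5 ≈ 1259.6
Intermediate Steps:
c = -912/5 (c = (-1*(-38)*(-24))/5 = (38*(-24))/5 = (1/5)*(-912) = -912/5 ≈ -182.40)
1442 + c = 1442 - 912/5 = 6298/5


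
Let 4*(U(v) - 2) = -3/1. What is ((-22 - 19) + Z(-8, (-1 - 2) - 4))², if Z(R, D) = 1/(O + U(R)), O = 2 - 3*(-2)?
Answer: 2289169/1369 ≈ 1672.1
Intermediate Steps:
U(v) = 5/4 (U(v) = 2 + (-3/1)/4 = 2 + (-3*1)/4 = 2 + (¼)*(-3) = 2 - ¾ = 5/4)
O = 8 (O = 2 + 6 = 8)
Z(R, D) = 4/37 (Z(R, D) = 1/(8 + 5/4) = 1/(37/4) = 4/37)
((-22 - 19) + Z(-8, (-1 - 2) - 4))² = ((-22 - 19) + 4/37)² = (-41 + 4/37)² = (-1513/37)² = 2289169/1369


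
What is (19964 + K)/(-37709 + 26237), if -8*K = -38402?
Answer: -33019/15296 ≈ -2.1587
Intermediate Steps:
K = 19201/4 (K = -⅛*(-38402) = 19201/4 ≈ 4800.3)
(19964 + K)/(-37709 + 26237) = (19964 + 19201/4)/(-37709 + 26237) = (99057/4)/(-11472) = (99057/4)*(-1/11472) = -33019/15296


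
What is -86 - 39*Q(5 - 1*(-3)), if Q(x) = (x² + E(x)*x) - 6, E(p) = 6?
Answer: -4220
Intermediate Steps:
Q(x) = -6 + x² + 6*x (Q(x) = (x² + 6*x) - 6 = -6 + x² + 6*x)
-86 - 39*Q(5 - 1*(-3)) = -86 - 39*(-6 + (5 - 1*(-3))² + 6*(5 - 1*(-3))) = -86 - 39*(-6 + (5 + 3)² + 6*(5 + 3)) = -86 - 39*(-6 + 8² + 6*8) = -86 - 39*(-6 + 64 + 48) = -86 - 39*106 = -86 - 4134 = -4220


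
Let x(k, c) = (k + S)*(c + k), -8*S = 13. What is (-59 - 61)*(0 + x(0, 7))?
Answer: 1365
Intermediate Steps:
S = -13/8 (S = -⅛*13 = -13/8 ≈ -1.6250)
x(k, c) = (-13/8 + k)*(c + k) (x(k, c) = (k - 13/8)*(c + k) = (-13/8 + k)*(c + k))
(-59 - 61)*(0 + x(0, 7)) = (-59 - 61)*(0 + (0² - 13/8*7 - 13/8*0 + 7*0)) = -120*(0 + (0 - 91/8 + 0 + 0)) = -120*(0 - 91/8) = -120*(-91/8) = 1365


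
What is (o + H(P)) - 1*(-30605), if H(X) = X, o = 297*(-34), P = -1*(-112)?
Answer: 20619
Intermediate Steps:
P = 112
o = -10098
(o + H(P)) - 1*(-30605) = (-10098 + 112) - 1*(-30605) = -9986 + 30605 = 20619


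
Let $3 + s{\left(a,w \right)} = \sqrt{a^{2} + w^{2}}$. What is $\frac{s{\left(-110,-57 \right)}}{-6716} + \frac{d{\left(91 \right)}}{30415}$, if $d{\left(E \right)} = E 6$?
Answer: $\frac{536883}{29181020} - \frac{\sqrt{15349}}{6716} \approx -4.879 \cdot 10^{-5}$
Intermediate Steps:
$d{\left(E \right)} = 6 E$
$s{\left(a,w \right)} = -3 + \sqrt{a^{2} + w^{2}}$
$\frac{s{\left(-110,-57 \right)}}{-6716} + \frac{d{\left(91 \right)}}{30415} = \frac{-3 + \sqrt{\left(-110\right)^{2} + \left(-57\right)^{2}}}{-6716} + \frac{6 \cdot 91}{30415} = \left(-3 + \sqrt{12100 + 3249}\right) \left(- \frac{1}{6716}\right) + 546 \cdot \frac{1}{30415} = \left(-3 + \sqrt{15349}\right) \left(- \frac{1}{6716}\right) + \frac{78}{4345} = \left(\frac{3}{6716} - \frac{\sqrt{15349}}{6716}\right) + \frac{78}{4345} = \frac{536883}{29181020} - \frac{\sqrt{15349}}{6716}$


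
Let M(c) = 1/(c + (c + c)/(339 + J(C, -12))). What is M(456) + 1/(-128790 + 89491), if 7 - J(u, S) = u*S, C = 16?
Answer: 10448311/4838492880 ≈ 0.0021594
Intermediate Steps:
J(u, S) = 7 - S*u (J(u, S) = 7 - u*S = 7 - S*u)
M(c) = 269/(270*c) (M(c) = 1/(c + (c + c)/(339 + (7 - 1*(-12)*16))) = 1/(c + (2*c)/(339 + (7 + 192))) = 1/(c + (2*c)/(339 + 199)) = 1/(c + (2*c)/538) = 1/(c + (2*c)*(1/538)) = 1/(c + c/269) = 1/(270*c/269) = 269/(270*c))
M(456) + 1/(-128790 + 89491) = (269/270)/456 + 1/(-128790 + 89491) = (269/270)*(1/456) + 1/(-39299) = 269/123120 - 1/39299 = 10448311/4838492880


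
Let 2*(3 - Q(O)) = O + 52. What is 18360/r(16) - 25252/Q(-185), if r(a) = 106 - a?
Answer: -22148/139 ≈ -159.34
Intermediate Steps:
Q(O) = -23 - O/2 (Q(O) = 3 - (O + 52)/2 = 3 - (52 + O)/2 = 3 + (-26 - O/2) = -23 - O/2)
18360/r(16) - 25252/Q(-185) = 18360/(106 - 1*16) - 25252/(-23 - ½*(-185)) = 18360/(106 - 16) - 25252/(-23 + 185/2) = 18360/90 - 25252/139/2 = 18360*(1/90) - 25252*2/139 = 204 - 50504/139 = -22148/139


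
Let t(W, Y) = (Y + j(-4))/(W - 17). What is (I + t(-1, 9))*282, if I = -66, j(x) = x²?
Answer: -57011/3 ≈ -19004.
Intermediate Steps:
t(W, Y) = (16 + Y)/(-17 + W) (t(W, Y) = (Y + (-4)²)/(W - 17) = (Y + 16)/(-17 + W) = (16 + Y)/(-17 + W))
(I + t(-1, 9))*282 = (-66 + (16 + 9)/(-17 - 1))*282 = (-66 + 25/(-18))*282 = (-66 - 1/18*25)*282 = (-66 - 25/18)*282 = -1213/18*282 = -57011/3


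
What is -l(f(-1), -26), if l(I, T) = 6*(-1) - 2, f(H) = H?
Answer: 8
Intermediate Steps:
l(I, T) = -8 (l(I, T) = -6 - 2 = -8)
-l(f(-1), -26) = -1*(-8) = 8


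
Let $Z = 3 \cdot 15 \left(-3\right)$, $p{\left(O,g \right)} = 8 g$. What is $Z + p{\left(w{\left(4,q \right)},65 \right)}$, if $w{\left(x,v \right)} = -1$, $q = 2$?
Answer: $385$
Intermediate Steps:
$Z = -135$ ($Z = 45 \left(-3\right) = -135$)
$Z + p{\left(w{\left(4,q \right)},65 \right)} = -135 + 8 \cdot 65 = -135 + 520 = 385$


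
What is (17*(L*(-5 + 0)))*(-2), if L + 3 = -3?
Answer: -1020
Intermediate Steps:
L = -6 (L = -3 - 3 = -6)
(17*(L*(-5 + 0)))*(-2) = (17*(-6*(-5 + 0)))*(-2) = (17*(-6*(-5)))*(-2) = (17*30)*(-2) = 510*(-2) = -1020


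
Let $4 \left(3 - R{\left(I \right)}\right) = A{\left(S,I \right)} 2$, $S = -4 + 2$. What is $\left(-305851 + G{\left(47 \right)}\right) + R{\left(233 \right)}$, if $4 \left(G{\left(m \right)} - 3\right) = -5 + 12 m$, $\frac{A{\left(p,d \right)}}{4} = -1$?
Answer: $- \frac{1222813}{4} \approx -3.057 \cdot 10^{5}$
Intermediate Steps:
$S = -2$
$A{\left(p,d \right)} = -4$ ($A{\left(p,d \right)} = 4 \left(-1\right) = -4$)
$G{\left(m \right)} = \frac{7}{4} + 3 m$ ($G{\left(m \right)} = 3 + \frac{-5 + 12 m}{4} = 3 + \left(- \frac{5}{4} + 3 m\right) = \frac{7}{4} + 3 m$)
$R{\left(I \right)} = 5$ ($R{\left(I \right)} = 3 - \frac{\left(-4\right) 2}{4} = 3 - -2 = 3 + 2 = 5$)
$\left(-305851 + G{\left(47 \right)}\right) + R{\left(233 \right)} = \left(-305851 + \left(\frac{7}{4} + 3 \cdot 47\right)\right) + 5 = \left(-305851 + \left(\frac{7}{4} + 141\right)\right) + 5 = \left(-305851 + \frac{571}{4}\right) + 5 = - \frac{1222833}{4} + 5 = - \frac{1222813}{4}$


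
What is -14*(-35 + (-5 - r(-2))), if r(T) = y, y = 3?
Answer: 602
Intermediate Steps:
r(T) = 3
-14*(-35 + (-5 - r(-2))) = -14*(-35 + (-5 - 1*3)) = -14*(-35 + (-5 - 3)) = -14*(-35 - 8) = -14*(-43) = 602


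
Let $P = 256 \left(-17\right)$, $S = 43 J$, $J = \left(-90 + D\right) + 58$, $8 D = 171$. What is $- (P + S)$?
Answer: $\frac{38471}{8} \approx 4808.9$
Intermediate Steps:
$D = \frac{171}{8}$ ($D = \frac{1}{8} \cdot 171 = \frac{171}{8} \approx 21.375$)
$J = - \frac{85}{8}$ ($J = \left(-90 + \frac{171}{8}\right) + 58 = - \frac{549}{8} + 58 = - \frac{85}{8} \approx -10.625$)
$S = - \frac{3655}{8}$ ($S = 43 \left(- \frac{85}{8}\right) = - \frac{3655}{8} \approx -456.88$)
$P = -4352$
$- (P + S) = - (-4352 - \frac{3655}{8}) = \left(-1\right) \left(- \frac{38471}{8}\right) = \frac{38471}{8}$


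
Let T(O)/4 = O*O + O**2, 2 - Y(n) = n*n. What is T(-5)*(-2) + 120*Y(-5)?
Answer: -3160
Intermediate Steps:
Y(n) = 2 - n**2 (Y(n) = 2 - n*n = 2 - n**2)
T(O) = 8*O**2 (T(O) = 4*(O*O + O**2) = 4*(O**2 + O**2) = 4*(2*O**2) = 8*O**2)
T(-5)*(-2) + 120*Y(-5) = (8*(-5)**2)*(-2) + 120*(2 - 1*(-5)**2) = (8*25)*(-2) + 120*(2 - 1*25) = 200*(-2) + 120*(2 - 25) = -400 + 120*(-23) = -400 - 2760 = -3160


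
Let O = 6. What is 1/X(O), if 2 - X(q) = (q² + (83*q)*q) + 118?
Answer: -1/3140 ≈ -0.00031847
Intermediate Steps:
X(q) = -116 - 84*q² (X(q) = 2 - ((q² + (83*q)*q) + 118) = 2 - ((q² + 83*q²) + 118) = 2 - (84*q² + 118) = 2 - (118 + 84*q²) = 2 + (-118 - 84*q²) = -116 - 84*q²)
1/X(O) = 1/(-116 - 84*6²) = 1/(-116 - 84*36) = 1/(-116 - 3024) = 1/(-3140) = -1/3140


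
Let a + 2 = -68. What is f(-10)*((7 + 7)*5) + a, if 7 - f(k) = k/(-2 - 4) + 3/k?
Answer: 973/3 ≈ 324.33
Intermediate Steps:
a = -70 (a = -2 - 68 = -70)
f(k) = 7 - 3/k + k/6 (f(k) = 7 - (k/(-2 - 4) + 3/k) = 7 - (k/(-6) + 3/k) = 7 - (k*(-1/6) + 3/k) = 7 - (-k/6 + 3/k) = 7 - (3/k - k/6) = 7 + (-3/k + k/6) = 7 - 3/k + k/6)
f(-10)*((7 + 7)*5) + a = (7 - 3/(-10) + (1/6)*(-10))*((7 + 7)*5) - 70 = (7 - 3*(-1/10) - 5/3)*(14*5) - 70 = (7 + 3/10 - 5/3)*70 - 70 = (169/30)*70 - 70 = 1183/3 - 70 = 973/3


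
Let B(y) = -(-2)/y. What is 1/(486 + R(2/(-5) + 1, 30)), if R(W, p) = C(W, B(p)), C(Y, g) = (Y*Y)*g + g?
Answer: 375/182284 ≈ 0.0020572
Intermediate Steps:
B(y) = 2/y
C(Y, g) = g + g*Y² (C(Y, g) = Y²*g + g = g*Y² + g = g + g*Y²)
R(W, p) = 2*(1 + W²)/p (R(W, p) = (2/p)*(1 + W²) = 2*(1 + W²)/p)
1/(486 + R(2/(-5) + 1, 30)) = 1/(486 + 2*(1 + (2/(-5) + 1)²)/30) = 1/(486 + 2*(1/30)*(1 + (-⅕*2 + 1)²)) = 1/(486 + 2*(1/30)*(1 + (-⅖ + 1)²)) = 1/(486 + 2*(1/30)*(1 + (⅗)²)) = 1/(486 + 2*(1/30)*(1 + 9/25)) = 1/(486 + 2*(1/30)*(34/25)) = 1/(486 + 34/375) = 1/(182284/375) = 375/182284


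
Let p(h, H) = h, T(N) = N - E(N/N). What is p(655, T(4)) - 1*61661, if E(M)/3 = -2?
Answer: -61006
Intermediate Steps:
E(M) = -6 (E(M) = 3*(-2) = -6)
T(N) = 6 + N (T(N) = N - 1*(-6) = N + 6 = 6 + N)
p(655, T(4)) - 1*61661 = 655 - 1*61661 = 655 - 61661 = -61006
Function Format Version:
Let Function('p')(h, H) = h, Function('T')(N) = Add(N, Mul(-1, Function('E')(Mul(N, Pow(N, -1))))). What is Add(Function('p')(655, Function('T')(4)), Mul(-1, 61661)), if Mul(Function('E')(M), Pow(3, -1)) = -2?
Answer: -61006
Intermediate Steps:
Function('E')(M) = -6 (Function('E')(M) = Mul(3, -2) = -6)
Function('T')(N) = Add(6, N) (Function('T')(N) = Add(N, Mul(-1, -6)) = Add(N, 6) = Add(6, N))
Add(Function('p')(655, Function('T')(4)), Mul(-1, 61661)) = Add(655, Mul(-1, 61661)) = Add(655, -61661) = -61006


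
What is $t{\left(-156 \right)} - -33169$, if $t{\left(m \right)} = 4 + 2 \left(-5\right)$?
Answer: $33163$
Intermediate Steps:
$t{\left(m \right)} = -6$ ($t{\left(m \right)} = 4 - 10 = -6$)
$t{\left(-156 \right)} - -33169 = -6 - -33169 = -6 + 33169 = 33163$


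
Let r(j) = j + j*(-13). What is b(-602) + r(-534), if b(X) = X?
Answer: 5806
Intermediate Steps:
r(j) = -12*j (r(j) = j - 13*j = -12*j)
b(-602) + r(-534) = -602 - 12*(-534) = -602 + 6408 = 5806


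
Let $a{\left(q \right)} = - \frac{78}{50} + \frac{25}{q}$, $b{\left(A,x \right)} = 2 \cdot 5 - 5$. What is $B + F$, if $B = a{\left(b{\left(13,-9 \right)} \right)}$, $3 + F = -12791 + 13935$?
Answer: $\frac{28611}{25} \approx 1144.4$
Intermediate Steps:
$b{\left(A,x \right)} = 5$ ($b{\left(A,x \right)} = 10 - 5 = 5$)
$F = 1141$ ($F = -3 + \left(-12791 + 13935\right) = -3 + 1144 = 1141$)
$a{\left(q \right)} = - \frac{39}{25} + \frac{25}{q}$ ($a{\left(q \right)} = \left(-78\right) \frac{1}{50} + \frac{25}{q} = - \frac{39}{25} + \frac{25}{q}$)
$B = \frac{86}{25}$ ($B = - \frac{39}{25} + \frac{25}{5} = - \frac{39}{25} + 25 \cdot \frac{1}{5} = - \frac{39}{25} + 5 = \frac{86}{25} \approx 3.44$)
$B + F = \frac{86}{25} + 1141 = \frac{28611}{25}$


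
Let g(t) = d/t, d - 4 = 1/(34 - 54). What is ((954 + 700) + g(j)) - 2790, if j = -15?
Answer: -340879/300 ≈ -1136.3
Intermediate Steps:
d = 79/20 (d = 4 + 1/(34 - 54) = 4 + 1/(-20) = 4 - 1/20 = 79/20 ≈ 3.9500)
g(t) = 79/(20*t)
((954 + 700) + g(j)) - 2790 = ((954 + 700) + (79/20)/(-15)) - 2790 = (1654 + (79/20)*(-1/15)) - 2790 = (1654 - 79/300) - 2790 = 496121/300 - 2790 = -340879/300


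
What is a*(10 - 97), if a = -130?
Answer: 11310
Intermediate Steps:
a*(10 - 97) = -130*(10 - 97) = -130*(-87) = 11310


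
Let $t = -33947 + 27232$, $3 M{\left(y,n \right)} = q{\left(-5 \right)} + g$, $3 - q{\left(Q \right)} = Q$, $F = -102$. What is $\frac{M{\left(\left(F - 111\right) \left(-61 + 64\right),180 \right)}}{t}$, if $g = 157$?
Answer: $- \frac{11}{1343} \approx -0.0081906$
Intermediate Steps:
$q{\left(Q \right)} = 3 - Q$
$M{\left(y,n \right)} = 55$ ($M{\left(y,n \right)} = \frac{\left(3 - -5\right) + 157}{3} = \frac{\left(3 + 5\right) + 157}{3} = \frac{8 + 157}{3} = \frac{1}{3} \cdot 165 = 55$)
$t = -6715$
$\frac{M{\left(\left(F - 111\right) \left(-61 + 64\right),180 \right)}}{t} = \frac{55}{-6715} = 55 \left(- \frac{1}{6715}\right) = - \frac{11}{1343}$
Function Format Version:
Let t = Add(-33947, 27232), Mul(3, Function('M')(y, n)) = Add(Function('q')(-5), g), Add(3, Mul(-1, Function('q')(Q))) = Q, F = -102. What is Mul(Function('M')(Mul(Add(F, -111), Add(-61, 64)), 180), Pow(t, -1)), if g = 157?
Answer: Rational(-11, 1343) ≈ -0.0081906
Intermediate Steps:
Function('q')(Q) = Add(3, Mul(-1, Q))
Function('M')(y, n) = 55 (Function('M')(y, n) = Mul(Rational(1, 3), Add(Add(3, Mul(-1, -5)), 157)) = Mul(Rational(1, 3), Add(Add(3, 5), 157)) = Mul(Rational(1, 3), Add(8, 157)) = Mul(Rational(1, 3), 165) = 55)
t = -6715
Mul(Function('M')(Mul(Add(F, -111), Add(-61, 64)), 180), Pow(t, -1)) = Mul(55, Pow(-6715, -1)) = Mul(55, Rational(-1, 6715)) = Rational(-11, 1343)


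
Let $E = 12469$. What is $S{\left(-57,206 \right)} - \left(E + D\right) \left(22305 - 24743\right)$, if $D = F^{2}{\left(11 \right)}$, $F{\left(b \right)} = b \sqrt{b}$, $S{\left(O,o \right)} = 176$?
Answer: $33644576$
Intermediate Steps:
$F{\left(b \right)} = b^{\frac{3}{2}}$
$D = 1331$ ($D = \left(11^{\frac{3}{2}}\right)^{2} = \left(11 \sqrt{11}\right)^{2} = 1331$)
$S{\left(-57,206 \right)} - \left(E + D\right) \left(22305 - 24743\right) = 176 - \left(12469 + 1331\right) \left(22305 - 24743\right) = 176 - 13800 \left(-2438\right) = 176 - -33644400 = 176 + 33644400 = 33644576$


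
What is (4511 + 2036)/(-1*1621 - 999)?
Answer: -6547/2620 ≈ -2.4989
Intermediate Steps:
(4511 + 2036)/(-1*1621 - 999) = 6547/(-1621 - 999) = 6547/(-2620) = 6547*(-1/2620) = -6547/2620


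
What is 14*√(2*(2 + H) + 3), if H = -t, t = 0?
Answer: 14*√7 ≈ 37.041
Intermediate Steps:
H = 0 (H = -1*0 = 0)
14*√(2*(2 + H) + 3) = 14*√(2*(2 + 0) + 3) = 14*√(2*2 + 3) = 14*√(4 + 3) = 14*√7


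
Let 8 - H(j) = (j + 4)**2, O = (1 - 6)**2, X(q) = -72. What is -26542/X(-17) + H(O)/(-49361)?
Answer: 655099819/1776996 ≈ 368.66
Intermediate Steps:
O = 25 (O = (-5)**2 = 25)
H(j) = 8 - (4 + j)**2 (H(j) = 8 - (j + 4)**2 = 8 - (4 + j)**2)
-26542/X(-17) + H(O)/(-49361) = -26542/(-72) + (8 - (4 + 25)**2)/(-49361) = -26542*(-1/72) + (8 - 1*29**2)*(-1/49361) = 13271/36 + (8 - 1*841)*(-1/49361) = 13271/36 + (8 - 841)*(-1/49361) = 13271/36 - 833*(-1/49361) = 13271/36 + 833/49361 = 655099819/1776996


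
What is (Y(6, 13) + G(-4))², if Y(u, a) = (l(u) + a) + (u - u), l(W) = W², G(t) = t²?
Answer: 4225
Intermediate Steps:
Y(u, a) = a + u² (Y(u, a) = (u² + a) + (u - u) = (a + u²) + 0 = a + u²)
(Y(6, 13) + G(-4))² = ((13 + 6²) + (-4)²)² = ((13 + 36) + 16)² = (49 + 16)² = 65² = 4225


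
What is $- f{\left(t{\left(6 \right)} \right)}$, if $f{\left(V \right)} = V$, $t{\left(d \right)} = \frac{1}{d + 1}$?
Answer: $- \frac{1}{7} \approx -0.14286$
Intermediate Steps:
$t{\left(d \right)} = \frac{1}{1 + d}$
$- f{\left(t{\left(6 \right)} \right)} = - \frac{1}{1 + 6} = - \frac{1}{7}$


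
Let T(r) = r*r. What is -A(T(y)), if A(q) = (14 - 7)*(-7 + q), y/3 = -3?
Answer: -518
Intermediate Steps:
y = -9 (y = 3*(-3) = -9)
T(r) = r**2
A(q) = -49 + 7*q (A(q) = 7*(-7 + q) = -49 + 7*q)
-A(T(y)) = -(-49 + 7*(-9)**2) = -(-49 + 7*81) = -(-49 + 567) = -1*518 = -518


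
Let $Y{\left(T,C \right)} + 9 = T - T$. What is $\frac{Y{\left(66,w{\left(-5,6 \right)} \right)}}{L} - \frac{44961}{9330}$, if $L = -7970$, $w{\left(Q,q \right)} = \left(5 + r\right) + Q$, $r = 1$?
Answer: $- \frac{1194184}{247867} \approx -4.8178$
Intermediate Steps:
$w{\left(Q,q \right)} = 6 + Q$ ($w{\left(Q,q \right)} = \left(5 + 1\right) + Q = 6 + Q$)
$Y{\left(T,C \right)} = -9$ ($Y{\left(T,C \right)} = -9 + \left(T - T\right) = -9 + 0 = -9$)
$\frac{Y{\left(66,w{\left(-5,6 \right)} \right)}}{L} - \frac{44961}{9330} = - \frac{9}{-7970} - \frac{44961}{9330} = \left(-9\right) \left(- \frac{1}{7970}\right) - \frac{14987}{3110} = \frac{9}{7970} - \frac{14987}{3110} = - \frac{1194184}{247867}$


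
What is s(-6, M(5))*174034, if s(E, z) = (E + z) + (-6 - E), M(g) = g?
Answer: -174034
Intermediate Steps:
s(E, z) = -6 + z
s(-6, M(5))*174034 = (-6 + 5)*174034 = -1*174034 = -174034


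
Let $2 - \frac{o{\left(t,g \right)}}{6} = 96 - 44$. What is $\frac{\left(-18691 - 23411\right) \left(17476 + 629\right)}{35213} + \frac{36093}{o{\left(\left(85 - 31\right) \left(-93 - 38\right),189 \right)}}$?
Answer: $- \frac{76649318603}{3521300} \approx -21767.0$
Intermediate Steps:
$o{\left(t,g \right)} = -300$ ($o{\left(t,g \right)} = 12 - 6 \left(96 - 44\right) = 12 - 312 = -300$)
$\frac{\left(-18691 - 23411\right) \left(17476 + 629\right)}{35213} + \frac{36093}{o{\left(\left(85 - 31\right) \left(-93 - 38\right),189 \right)}} = \frac{\left(-18691 - 23411\right) \left(17476 + 629\right)}{35213} + \frac{36093}{-300} = \left(-42102\right) 18105 \cdot \frac{1}{35213} + 36093 \left(- \frac{1}{300}\right) = \left(-762256710\right) \frac{1}{35213} - \frac{12031}{100} = - \frac{762256710}{35213} - \frac{12031}{100} = - \frac{76649318603}{3521300}$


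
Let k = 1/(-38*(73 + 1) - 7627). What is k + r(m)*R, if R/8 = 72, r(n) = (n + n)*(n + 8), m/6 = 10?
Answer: 49064970239/10439 ≈ 4.7002e+6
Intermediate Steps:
m = 60 (m = 6*10 = 60)
r(n) = 2*n*(8 + n) (r(n) = (2*n)*(8 + n) = 2*n*(8 + n))
R = 576 (R = 8*72 = 576)
k = -1/10439 (k = 1/(-38*74 - 7627) = 1/(-2812 - 7627) = 1/(-10439) = -1/10439 ≈ -9.5795e-5)
k + r(m)*R = -1/10439 + (2*60*(8 + 60))*576 = -1/10439 + (2*60*68)*576 = -1/10439 + 8160*576 = -1/10439 + 4700160 = 49064970239/10439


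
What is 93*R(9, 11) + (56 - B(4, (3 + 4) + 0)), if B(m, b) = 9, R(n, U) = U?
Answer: 1070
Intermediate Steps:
93*R(9, 11) + (56 - B(4, (3 + 4) + 0)) = 93*11 + (56 - 1*9) = 1023 + (56 - 9) = 1023 + 47 = 1070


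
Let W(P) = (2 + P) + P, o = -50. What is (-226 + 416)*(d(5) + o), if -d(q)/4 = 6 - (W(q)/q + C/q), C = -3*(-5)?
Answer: -9956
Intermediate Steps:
C = 15
W(P) = 2 + 2*P
d(q) = -24 + 60/q + 4*(2 + 2*q)/q (d(q) = -4*(6 - ((2 + 2*q)/q + 15/q)) = -4*(6 - (15/q + (2 + 2*q)/q)) = -4*(6 + (-15/q - (2 + 2*q)/q)) = -4*(6 - 15/q - (2 + 2*q)/q) = -24 + 60/q + 4*(2 + 2*q)/q)
(-226 + 416)*(d(5) + o) = (-226 + 416)*((-16 + 68/5) - 50) = 190*((-16 + 68*(⅕)) - 50) = 190*((-16 + 68/5) - 50) = 190*(-12/5 - 50) = 190*(-262/5) = -9956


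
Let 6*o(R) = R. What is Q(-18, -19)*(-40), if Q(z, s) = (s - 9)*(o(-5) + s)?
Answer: -66640/3 ≈ -22213.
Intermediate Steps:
o(R) = R/6
Q(z, s) = (-9 + s)*(-⅚ + s) (Q(z, s) = (s - 9)*((⅙)*(-5) + s) = (-9 + s)*(-⅚ + s))
Q(-18, -19)*(-40) = (15/2 + (-19)² - 59/6*(-19))*(-40) = (15/2 + 361 + 1121/6)*(-40) = (1666/3)*(-40) = -66640/3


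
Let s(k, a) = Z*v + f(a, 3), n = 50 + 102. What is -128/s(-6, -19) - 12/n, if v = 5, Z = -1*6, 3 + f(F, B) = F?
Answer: 1177/494 ≈ 2.3826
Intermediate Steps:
f(F, B) = -3 + F
Z = -6
n = 152
s(k, a) = -33 + a (s(k, a) = -6*5 + (-3 + a) = -30 + (-3 + a) = -33 + a)
-128/s(-6, -19) - 12/n = -128/(-33 - 19) - 12/152 = -128/(-52) - 12*1/152 = -128*(-1/52) - 3/38 = 32/13 - 3/38 = 1177/494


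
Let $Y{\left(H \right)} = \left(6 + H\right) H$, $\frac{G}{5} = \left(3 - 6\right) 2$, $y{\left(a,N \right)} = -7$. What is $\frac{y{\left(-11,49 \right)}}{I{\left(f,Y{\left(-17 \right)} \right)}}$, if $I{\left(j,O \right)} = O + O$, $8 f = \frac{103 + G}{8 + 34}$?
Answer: $- \frac{7}{374} \approx -0.018717$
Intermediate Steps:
$G = -30$ ($G = 5 \left(3 - 6\right) 2 = 5 \left(\left(-3\right) 2\right) = 5 \left(-6\right) = -30$)
$Y{\left(H \right)} = H \left(6 + H\right)$
$f = \frac{73}{336}$ ($f = \frac{\left(103 - 30\right) \frac{1}{8 + 34}}{8} = \frac{73 \cdot \frac{1}{42}}{8} = \frac{1}{8} \cdot \frac{73}{42} = \frac{73}{336} \approx 0.21726$)
$I{\left(j,O \right)} = 2 O$
$\frac{y{\left(-11,49 \right)}}{I{\left(f,Y{\left(-17 \right)} \right)}} = - \frac{7}{2 \left(- 17 \left(6 - 17\right)\right)} = - \frac{7}{2 \left(\left(-17\right) \left(-11\right)\right)} = - \frac{7}{2 \cdot 187} = - \frac{7}{374}$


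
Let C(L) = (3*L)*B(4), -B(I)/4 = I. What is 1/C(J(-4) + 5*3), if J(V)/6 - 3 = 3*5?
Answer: -1/5904 ≈ -0.00016938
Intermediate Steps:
B(I) = -4*I
J(V) = 108 (J(V) = 18 + 6*(3*5) = 18 + 6*15 = 18 + 90 = 108)
C(L) = -48*L (C(L) = (3*L)*(-4*4) = (3*L)*(-16) = -48*L)
1/C(J(-4) + 5*3) = 1/(-48*(108 + 5*3)) = 1/(-48*(108 + 15)) = 1/(-48*123) = 1/(-5904) = -1/5904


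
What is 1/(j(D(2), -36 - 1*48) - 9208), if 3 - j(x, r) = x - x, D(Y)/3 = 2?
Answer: -1/9205 ≈ -0.00010864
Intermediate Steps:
D(Y) = 6 (D(Y) = 3*2 = 6)
j(x, r) = 3 (j(x, r) = 3 - (x - x) = 3 - 1*0 = 3 + 0 = 3)
1/(j(D(2), -36 - 1*48) - 9208) = 1/(3 - 9208) = 1/(-9205) = -1/9205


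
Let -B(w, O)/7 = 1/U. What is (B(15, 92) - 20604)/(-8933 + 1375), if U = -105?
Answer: 309059/113370 ≈ 2.7261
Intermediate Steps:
B(w, O) = 1/15 (B(w, O) = -7/(-105) = -7*(-1/105) = 1/15)
(B(15, 92) - 20604)/(-8933 + 1375) = (1/15 - 20604)/(-8933 + 1375) = -309059/15/(-7558) = -309059/15*(-1/7558) = 309059/113370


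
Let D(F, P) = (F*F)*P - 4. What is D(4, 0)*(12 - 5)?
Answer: -28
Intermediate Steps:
D(F, P) = -4 + P*F**2 (D(F, P) = F**2*P - 4 = P*F**2 - 4 = -4 + P*F**2)
D(4, 0)*(12 - 5) = (-4 + 0*4**2)*(12 - 5) = (-4 + 0*16)*7 = (-4 + 0)*7 = -4*7 = -28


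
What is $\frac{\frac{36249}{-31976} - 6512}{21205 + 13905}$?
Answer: $- \frac{208263961}{1122677360} \approx -0.18551$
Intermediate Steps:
$\frac{\frac{36249}{-31976} - 6512}{21205 + 13905} = \frac{36249 \left(- \frac{1}{31976}\right) - 6512}{35110} = \left(- \frac{36249}{31976} - 6512\right) \frac{1}{35110} = \left(- \frac{208263961}{31976}\right) \frac{1}{35110} = - \frac{208263961}{1122677360}$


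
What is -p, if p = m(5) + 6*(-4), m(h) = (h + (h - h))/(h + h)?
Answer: 47/2 ≈ 23.500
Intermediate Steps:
m(h) = 1/2 (m(h) = (h + 0)/((2*h)) = h*(1/(2*h)) = 1/2)
p = -47/2 (p = 1/2 + 6*(-4) = 1/2 - 24 = -47/2 ≈ -23.500)
-p = -1*(-47/2) = 47/2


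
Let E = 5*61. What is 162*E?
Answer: 49410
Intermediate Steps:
E = 305
162*E = 162*305 = 49410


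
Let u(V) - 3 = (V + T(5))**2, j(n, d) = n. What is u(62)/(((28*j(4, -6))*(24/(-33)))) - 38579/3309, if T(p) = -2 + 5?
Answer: -6730777/105888 ≈ -63.565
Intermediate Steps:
T(p) = 3
u(V) = 3 + (3 + V)**2 (u(V) = 3 + (V + 3)**2 = 3 + (3 + V)**2)
u(62)/(((28*j(4, -6))*(24/(-33)))) - 38579/3309 = (3 + (3 + 62)**2)/(((28*4)*(24/(-33)))) - 38579/3309 = (3 + 65**2)/((112*(24*(-1/33)))) - 38579*1/3309 = (3 + 4225)/((112*(-8/11))) - 38579/3309 = 4228/(-896/11) - 38579/3309 = 4228*(-11/896) - 38579/3309 = -1661/32 - 38579/3309 = -6730777/105888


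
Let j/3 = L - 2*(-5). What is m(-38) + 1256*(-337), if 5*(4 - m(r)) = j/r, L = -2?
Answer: -40210448/95 ≈ -4.2327e+5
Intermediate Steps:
j = 24 (j = 3*(-2 - 2*(-5)) = 3*(-2 + 10) = 3*8 = 24)
m(r) = 4 - 24/(5*r)
m(-38) + 1256*(-337) = (4 - 24/5/(-38)) + 1256*(-337) = (4 - 24/5*(-1/38)) - 423272 = (4 + 12/95) - 423272 = 392/95 - 423272 = -40210448/95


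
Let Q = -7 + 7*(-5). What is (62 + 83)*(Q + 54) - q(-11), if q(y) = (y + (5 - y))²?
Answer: 1715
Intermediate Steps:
q(y) = 25 (q(y) = 5² = 25)
Q = -42 (Q = -7 - 35 = -42)
(62 + 83)*(Q + 54) - q(-11) = (62 + 83)*(-42 + 54) - 1*25 = 145*12 - 25 = 1740 - 25 = 1715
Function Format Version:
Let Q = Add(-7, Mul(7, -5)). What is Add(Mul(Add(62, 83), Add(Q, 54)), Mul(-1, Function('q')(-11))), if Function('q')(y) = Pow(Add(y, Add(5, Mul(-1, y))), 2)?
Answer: 1715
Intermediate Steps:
Function('q')(y) = 25 (Function('q')(y) = Pow(5, 2) = 25)
Q = -42 (Q = Add(-7, -35) = -42)
Add(Mul(Add(62, 83), Add(Q, 54)), Mul(-1, Function('q')(-11))) = Add(Mul(Add(62, 83), Add(-42, 54)), Mul(-1, 25)) = Add(Mul(145, 12), -25) = Add(1740, -25) = 1715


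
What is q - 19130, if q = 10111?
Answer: -9019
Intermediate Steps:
q - 19130 = 10111 - 19130 = -9019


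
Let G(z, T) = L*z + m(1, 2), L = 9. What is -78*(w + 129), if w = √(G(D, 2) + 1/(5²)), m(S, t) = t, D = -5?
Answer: -10062 - 78*I*√1074/5 ≈ -10062.0 - 511.24*I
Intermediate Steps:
G(z, T) = 2 + 9*z (G(z, T) = 9*z + 2 = 2 + 9*z)
w = I*√1074/5 (w = √((2 + 9*(-5)) + 1/(5²)) = √((2 - 45) + 1/25) = √(-43 + 1/25) = √(-1074/25) = I*√1074/5 ≈ 6.5544*I)
-78*(w + 129) = -78*(I*√1074/5 + 129) = -78*(129 + I*√1074/5) = -10062 - 78*I*√1074/5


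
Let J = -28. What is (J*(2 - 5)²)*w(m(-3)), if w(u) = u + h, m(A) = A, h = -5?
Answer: 2016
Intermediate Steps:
w(u) = -5 + u (w(u) = u - 5 = -5 + u)
(J*(2 - 5)²)*w(m(-3)) = (-28*(2 - 5)²)*(-5 - 3) = -28*(-3)²*(-8) = -28*9*(-8) = -252*(-8) = 2016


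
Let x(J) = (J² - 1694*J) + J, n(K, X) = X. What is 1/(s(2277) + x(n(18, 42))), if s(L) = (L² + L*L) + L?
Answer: 1/10302393 ≈ 9.7065e-8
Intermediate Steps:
s(L) = L + 2*L² (s(L) = (L² + L²) + L = 2*L² + L = L + 2*L²)
x(J) = J² - 1693*J
1/(s(2277) + x(n(18, 42))) = 1/(2277*(1 + 2*2277) + 42*(-1693 + 42)) = 1/(2277*(1 + 4554) + 42*(-1651)) = 1/(2277*4555 - 69342) = 1/(10371735 - 69342) = 1/10302393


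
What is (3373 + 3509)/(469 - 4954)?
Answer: -2294/1495 ≈ -1.5344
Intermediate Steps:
(3373 + 3509)/(469 - 4954) = 6882/(-4485) = 6882*(-1/4485) = -2294/1495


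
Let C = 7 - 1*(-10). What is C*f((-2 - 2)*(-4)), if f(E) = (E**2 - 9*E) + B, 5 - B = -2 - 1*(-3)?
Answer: 1972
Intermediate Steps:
C = 17 (C = 7 + 10 = 17)
B = 4 (B = 5 - (-2 - 1*(-3)) = 5 - (-2 + 3) = 5 - 1*1 = 5 - 1 = 4)
f(E) = 4 + E**2 - 9*E (f(E) = (E**2 - 9*E) + 4 = 4 + E**2 - 9*E)
C*f((-2 - 2)*(-4)) = 17*(4 + ((-2 - 2)*(-4))**2 - 9*(-2 - 2)*(-4)) = 17*(4 + (-4*(-4))**2 - (-36)*(-4)) = 17*(4 + 16**2 - 9*16) = 17*(4 + 256 - 144) = 17*116 = 1972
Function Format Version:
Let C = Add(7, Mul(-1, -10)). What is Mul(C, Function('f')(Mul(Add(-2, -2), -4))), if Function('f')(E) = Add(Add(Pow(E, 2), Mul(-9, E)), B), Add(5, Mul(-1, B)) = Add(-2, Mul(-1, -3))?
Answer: 1972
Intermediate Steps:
C = 17 (C = Add(7, 10) = 17)
B = 4 (B = Add(5, Mul(-1, Add(-2, Mul(-1, -3)))) = Add(5, Mul(-1, Add(-2, 3))) = Add(5, Mul(-1, 1)) = Add(5, -1) = 4)
Function('f')(E) = Add(4, Pow(E, 2), Mul(-9, E)) (Function('f')(E) = Add(Add(Pow(E, 2), Mul(-9, E)), 4) = Add(4, Pow(E, 2), Mul(-9, E)))
Mul(C, Function('f')(Mul(Add(-2, -2), -4))) = Mul(17, Add(4, Pow(Mul(Add(-2, -2), -4), 2), Mul(-9, Mul(Add(-2, -2), -4)))) = Mul(17, Add(4, Pow(Mul(-4, -4), 2), Mul(-9, Mul(-4, -4)))) = Mul(17, Add(4, Pow(16, 2), Mul(-9, 16))) = Mul(17, Add(4, 256, -144)) = Mul(17, 116) = 1972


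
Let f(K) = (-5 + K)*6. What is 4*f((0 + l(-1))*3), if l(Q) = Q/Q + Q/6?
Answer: -60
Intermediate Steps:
l(Q) = 1 + Q/6 (l(Q) = 1 + Q*(1/6) = 1 + Q/6)
f(K) = -30 + 6*K
4*f((0 + l(-1))*3) = 4*(-30 + 6*((0 + (1 + (1/6)*(-1)))*3)) = 4*(-30 + 6*((0 + (1 - 1/6))*3)) = 4*(-30 + 6*((0 + 5/6)*3)) = 4*(-30 + 6*((5/6)*3)) = 4*(-30 + 6*(5/2)) = 4*(-30 + 15) = 4*(-15) = -60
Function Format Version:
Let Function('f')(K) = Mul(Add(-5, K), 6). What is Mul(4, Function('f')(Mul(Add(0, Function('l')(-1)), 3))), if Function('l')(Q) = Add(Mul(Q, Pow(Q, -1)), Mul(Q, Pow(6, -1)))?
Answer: -60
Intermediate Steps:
Function('l')(Q) = Add(1, Mul(Rational(1, 6), Q)) (Function('l')(Q) = Add(1, Mul(Q, Rational(1, 6))) = Add(1, Mul(Rational(1, 6), Q)))
Function('f')(K) = Add(-30, Mul(6, K))
Mul(4, Function('f')(Mul(Add(0, Function('l')(-1)), 3))) = Mul(4, Add(-30, Mul(6, Mul(Add(0, Add(1, Mul(Rational(1, 6), -1))), 3)))) = Mul(4, Add(-30, Mul(6, Mul(Add(0, Add(1, Rational(-1, 6))), 3)))) = Mul(4, Add(-30, Mul(6, Mul(Add(0, Rational(5, 6)), 3)))) = Mul(4, Add(-30, Mul(6, Mul(Rational(5, 6), 3)))) = Mul(4, Add(-30, Mul(6, Rational(5, 2)))) = Mul(4, Add(-30, 15)) = Mul(4, -15) = -60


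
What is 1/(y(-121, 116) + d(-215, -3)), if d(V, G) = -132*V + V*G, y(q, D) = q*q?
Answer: 1/43666 ≈ 2.2901e-5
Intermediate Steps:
y(q, D) = q²
d(V, G) = -132*V + G*V
1/(y(-121, 116) + d(-215, -3)) = 1/((-121)² - 215*(-132 - 3)) = 1/(14641 - 215*(-135)) = 1/(14641 + 29025) = 1/43666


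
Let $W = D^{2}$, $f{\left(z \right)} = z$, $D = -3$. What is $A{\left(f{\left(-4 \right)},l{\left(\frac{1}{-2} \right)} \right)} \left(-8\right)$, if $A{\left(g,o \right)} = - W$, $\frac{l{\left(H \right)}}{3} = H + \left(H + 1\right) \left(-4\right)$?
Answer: $72$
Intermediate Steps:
$W = 9$ ($W = \left(-3\right)^{2} = 9$)
$l{\left(H \right)} = -12 - 9 H$ ($l{\left(H \right)} = 3 \left(H + \left(H + 1\right) \left(-4\right)\right) = 3 \left(H + \left(1 + H\right) \left(-4\right)\right) = 3 \left(H - \left(4 + 4 H\right)\right) = 3 \left(-4 - 3 H\right) = -12 - 9 H$)
$A{\left(g,o \right)} = -9$ ($A{\left(g,o \right)} = \left(-1\right) 9 = -9$)
$A{\left(f{\left(-4 \right)},l{\left(\frac{1}{-2} \right)} \right)} \left(-8\right) = \left(-9\right) \left(-8\right) = 72$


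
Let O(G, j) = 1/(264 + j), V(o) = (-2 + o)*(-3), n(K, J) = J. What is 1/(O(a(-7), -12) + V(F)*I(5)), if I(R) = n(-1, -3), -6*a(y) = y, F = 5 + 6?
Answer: 252/20413 ≈ 0.012345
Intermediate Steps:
F = 11
a(y) = -y/6
V(o) = 6 - 3*o
I(R) = -3
1/(O(a(-7), -12) + V(F)*I(5)) = 1/(1/(264 - 12) + (6 - 3*11)*(-3)) = 1/(1/252 + (6 - 33)*(-3)) = 1/(1/252 - 27*(-3)) = 1/(1/252 + 81) = 1/(20413/252) = 252/20413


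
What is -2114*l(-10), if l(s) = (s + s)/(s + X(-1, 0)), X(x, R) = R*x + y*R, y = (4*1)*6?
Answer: -4228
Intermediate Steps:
y = 24 (y = 4*6 = 24)
X(x, R) = 24*R + R*x (X(x, R) = R*x + 24*R = 24*R + R*x)
l(s) = 2 (l(s) = (s + s)/(s + 0*(24 - 1)) = (2*s)/(s + 0*23) = (2*s)/(s + 0) = (2*s)/s = 2)
-2114*l(-10) = -2114*2 = -4228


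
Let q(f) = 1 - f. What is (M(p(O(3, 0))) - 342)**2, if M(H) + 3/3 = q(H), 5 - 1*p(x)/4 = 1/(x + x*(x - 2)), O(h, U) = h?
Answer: 1175056/9 ≈ 1.3056e+5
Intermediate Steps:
p(x) = 20 - 4/(x + x*(-2 + x)) (p(x) = 20 - 4/(x + x*(x - 2)) = 20 - 4/(x + x*(-2 + x)))
M(H) = -H (M(H) = -1 + (1 - H) = -H)
(M(p(O(3, 0))) - 342)**2 = (-4*(-1 - 5*3 + 5*3**2)/(3*(-1 + 3)) - 342)**2 = (-4*(-1 - 15 + 5*9)/(3*2) - 342)**2 = (-4*(-1 - 15 + 45)/(3*2) - 342)**2 = (-4*29/(3*2) - 342)**2 = (-1*58/3 - 342)**2 = (-58/3 - 342)**2 = (-1084/3)**2 = 1175056/9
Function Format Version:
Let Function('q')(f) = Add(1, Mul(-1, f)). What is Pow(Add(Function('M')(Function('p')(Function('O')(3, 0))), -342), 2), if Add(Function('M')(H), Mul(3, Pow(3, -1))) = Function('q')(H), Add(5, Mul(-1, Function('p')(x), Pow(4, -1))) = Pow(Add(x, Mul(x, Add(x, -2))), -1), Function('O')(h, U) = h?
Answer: Rational(1175056, 9) ≈ 1.3056e+5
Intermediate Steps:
Function('p')(x) = Add(20, Mul(-4, Pow(Add(x, Mul(x, Add(-2, x))), -1))) (Function('p')(x) = Add(20, Mul(-4, Pow(Add(x, Mul(x, Add(x, -2))), -1))) = Add(20, Mul(-4, Pow(Add(x, Mul(x, Add(-2, x))), -1))))
Function('M')(H) = Mul(-1, H) (Function('M')(H) = Add(-1, Add(1, Mul(-1, H))) = Mul(-1, H))
Pow(Add(Function('M')(Function('p')(Function('O')(3, 0))), -342), 2) = Pow(Add(Mul(-1, Mul(4, Pow(3, -1), Pow(Add(-1, 3), -1), Add(-1, Mul(-5, 3), Mul(5, Pow(3, 2))))), -342), 2) = Pow(Add(Mul(-1, Mul(4, Rational(1, 3), Pow(2, -1), Add(-1, -15, Mul(5, 9)))), -342), 2) = Pow(Add(Mul(-1, Mul(4, Rational(1, 3), Rational(1, 2), Add(-1, -15, 45))), -342), 2) = Pow(Add(Mul(-1, Mul(4, Rational(1, 3), Rational(1, 2), 29)), -342), 2) = Pow(Add(Mul(-1, Rational(58, 3)), -342), 2) = Pow(Add(Rational(-58, 3), -342), 2) = Pow(Rational(-1084, 3), 2) = Rational(1175056, 9)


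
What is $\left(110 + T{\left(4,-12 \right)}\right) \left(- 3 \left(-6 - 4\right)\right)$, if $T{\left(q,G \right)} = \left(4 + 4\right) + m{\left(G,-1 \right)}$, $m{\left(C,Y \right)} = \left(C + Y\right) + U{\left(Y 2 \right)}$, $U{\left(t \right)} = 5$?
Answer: $3300$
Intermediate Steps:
$m{\left(C,Y \right)} = 5 + C + Y$ ($m{\left(C,Y \right)} = \left(C + Y\right) + 5 = 5 + C + Y$)
$T{\left(q,G \right)} = 12 + G$ ($T{\left(q,G \right)} = \left(4 + 4\right) + \left(5 + G - 1\right) = 8 + \left(4 + G\right) = 12 + G$)
$\left(110 + T{\left(4,-12 \right)}\right) \left(- 3 \left(-6 - 4\right)\right) = \left(110 + \left(12 - 12\right)\right) \left(- 3 \left(-6 - 4\right)\right) = \left(110 + 0\right) \left(\left(-3\right) \left(-10\right)\right) = 110 \cdot 30 = 3300$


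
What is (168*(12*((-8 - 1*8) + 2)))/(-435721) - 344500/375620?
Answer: -6975219281/8183276101 ≈ -0.85238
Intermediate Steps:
(168*(12*((-8 - 1*8) + 2)))/(-435721) - 344500/375620 = (168*(12*((-8 - 8) + 2)))*(-1/435721) - 344500*1/375620 = (168*(12*(-16 + 2)))*(-1/435721) - 17225/18781 = (168*(12*(-14)))*(-1/435721) - 17225/18781 = (168*(-168))*(-1/435721) - 17225/18781 = -28224*(-1/435721) - 17225/18781 = 28224/435721 - 17225/18781 = -6975219281/8183276101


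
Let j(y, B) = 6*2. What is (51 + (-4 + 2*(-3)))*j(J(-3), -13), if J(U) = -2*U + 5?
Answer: 492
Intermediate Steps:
J(U) = 5 - 2*U
j(y, B) = 12
(51 + (-4 + 2*(-3)))*j(J(-3), -13) = (51 + (-4 + 2*(-3)))*12 = (51 + (-4 - 6))*12 = (51 - 10)*12 = 41*12 = 492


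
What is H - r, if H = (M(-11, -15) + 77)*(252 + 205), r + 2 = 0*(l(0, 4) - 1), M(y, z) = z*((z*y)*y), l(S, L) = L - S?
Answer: 12477016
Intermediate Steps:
M(y, z) = y²*z² (M(y, z) = z*((y*z)*y) = z*(z*y²) = y²*z²)
r = -2 (r = -2 + 0*((4 - 1*0) - 1) = -2 + 0*((4 + 0) - 1) = -2 + 0*(4 - 1) = -2 + 0*3 = -2 + 0 = -2)
H = 12477014 (H = ((-11)²*(-15)² + 77)*(252 + 205) = (121*225 + 77)*457 = (27225 + 77)*457 = 27302*457 = 12477014)
H - r = 12477014 - 1*(-2) = 12477014 + 2 = 12477016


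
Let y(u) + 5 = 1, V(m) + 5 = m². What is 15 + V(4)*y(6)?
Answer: -29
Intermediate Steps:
V(m) = -5 + m²
y(u) = -4 (y(u) = -5 + 1 = -4)
15 + V(4)*y(6) = 15 + (-5 + 4²)*(-4) = 15 + (-5 + 16)*(-4) = 15 + 11*(-4) = 15 - 44 = -29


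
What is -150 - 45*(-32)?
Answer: 1290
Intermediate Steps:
-150 - 45*(-32) = -150 + 1440 = 1290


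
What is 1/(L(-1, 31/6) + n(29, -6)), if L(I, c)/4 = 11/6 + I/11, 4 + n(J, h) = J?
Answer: 33/1055 ≈ 0.031280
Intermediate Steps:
n(J, h) = -4 + J
L(I, c) = 22/3 + 4*I/11 (L(I, c) = 4*(11/6 + I/11) = 22/3 + 4*I/11)
1/(L(-1, 31/6) + n(29, -6)) = 1/((22/3 + (4/11)*(-1)) + (-4 + 29)) = 1/((22/3 - 4/11) + 25) = 1/(230/33 + 25) = 1/(1055/33) = 33/1055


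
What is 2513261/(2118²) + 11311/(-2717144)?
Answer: 1694537940055/3047225370264 ≈ 0.55609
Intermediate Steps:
2513261/(2118²) + 11311/(-2717144) = 2513261/4485924 + 11311*(-1/2717144) = 2513261*(1/4485924) - 11311/2717144 = 2513261/4485924 - 11311/2717144 = 1694537940055/3047225370264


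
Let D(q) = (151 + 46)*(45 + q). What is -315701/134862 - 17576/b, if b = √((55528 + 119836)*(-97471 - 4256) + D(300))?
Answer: -315701/134862 + 1352*I*√17839185663/1372245051 ≈ -2.3409 + 0.13159*I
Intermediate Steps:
D(q) = 8865 + 197*q (D(q) = 197*(45 + q) = 8865 + 197*q)
b = I*√17839185663 (b = √((55528 + 119836)*(-97471 - 4256) + (8865 + 197*300)) = √(175364*(-101727) + (8865 + 59100)) = √(-17839253628 + 67965) = √(-17839185663) = I*√17839185663 ≈ 1.3356e+5*I)
-315701/134862 - 17576/b = -315701/134862 - 17576*(-I*√17839185663/17839185663) = -315701*1/134862 - (-1352)*I*√17839185663/1372245051 = -315701/134862 + 1352*I*√17839185663/1372245051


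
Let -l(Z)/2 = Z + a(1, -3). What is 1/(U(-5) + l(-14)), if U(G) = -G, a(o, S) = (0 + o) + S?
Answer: 1/37 ≈ 0.027027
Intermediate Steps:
a(o, S) = S + o (a(o, S) = o + S = S + o)
l(Z) = 4 - 2*Z (l(Z) = -2*(Z + (-3 + 1)) = -2*(Z - 2) = -2*(-2 + Z) = 4 - 2*Z)
1/(U(-5) + l(-14)) = 1/(-1*(-5) + (4 - 2*(-14))) = 1/(5 + (4 + 28)) = 1/(5 + 32) = 1/37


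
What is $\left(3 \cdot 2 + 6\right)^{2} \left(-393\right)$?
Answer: $-56592$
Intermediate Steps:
$\left(3 \cdot 2 + 6\right)^{2} \left(-393\right) = \left(6 + 6\right)^{2} \left(-393\right) = 12^{2} \left(-393\right) = 144 \left(-393\right) = -56592$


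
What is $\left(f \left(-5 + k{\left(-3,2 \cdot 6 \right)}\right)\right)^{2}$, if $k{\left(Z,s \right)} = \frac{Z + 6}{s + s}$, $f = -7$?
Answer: $\frac{74529}{64} \approx 1164.5$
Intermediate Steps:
$k{\left(Z,s \right)} = \frac{6 + Z}{2 s}$
$\left(f \left(-5 + k{\left(-3,2 \cdot 6 \right)}\right)\right)^{2} = \left(- 7 \left(-5 + \frac{6 - 3}{2 \cdot 2 \cdot 6}\right)\right)^{2} = \left(- 7 \left(-5 + \frac{1}{2} \cdot \frac{1}{12} \cdot 3\right)\right)^{2} = \left(- 7 \left(-5 + \frac{1}{8}\right)\right)^{2} = \left(\left(-7\right) \left(- \frac{39}{8}\right)\right)^{2} = \left(\frac{273}{8}\right)^{2} = \frac{74529}{64}$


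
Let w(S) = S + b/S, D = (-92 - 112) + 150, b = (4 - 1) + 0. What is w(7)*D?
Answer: -2808/7 ≈ -401.14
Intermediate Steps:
b = 3 (b = 3 + 0 = 3)
D = -54 (D = -204 + 150 = -54)
w(S) = S + 3/S
w(7)*D = (7 + 3/7)*(-54) = (52/7)*(-54) = -2808/7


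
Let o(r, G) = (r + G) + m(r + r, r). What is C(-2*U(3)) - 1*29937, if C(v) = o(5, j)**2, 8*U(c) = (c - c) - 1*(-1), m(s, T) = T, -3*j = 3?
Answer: -29856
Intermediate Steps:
j = -1 (j = -1/3*3 = -1)
U(c) = 1/8 (U(c) = ((c - c) - 1*(-1))/8 = (0 + 1)/8 = (1/8)*1 = 1/8)
o(r, G) = G + 2*r (o(r, G) = (r + G) + r = (G + r) + r = G + 2*r)
C(v) = 81 (C(v) = (-1 + 2*5)**2 = (-1 + 10)**2 = 9**2 = 81)
C(-2*U(3)) - 1*29937 = 81 - 1*29937 = 81 - 29937 = -29856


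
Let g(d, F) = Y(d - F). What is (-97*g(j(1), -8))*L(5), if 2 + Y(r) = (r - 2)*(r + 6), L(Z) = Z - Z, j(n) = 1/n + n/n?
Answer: 0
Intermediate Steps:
j(n) = 1 + 1/n (j(n) = 1/n + 1 = 1 + 1/n)
L(Z) = 0
Y(r) = -2 + (-2 + r)*(6 + r) (Y(r) = -2 + (r - 2)*(r + 6) = -2 + (-2 + r)*(6 + r))
g(d, F) = -14 + (d - F)**2 - 4*F + 4*d (g(d, F) = -14 + (d - F)**2 + 4*(d - F) = -14 + (d - F)**2 + (-4*F + 4*d) = -14 + (d - F)**2 - 4*F + 4*d)
(-97*g(j(1), -8))*L(5) = -97*(-14 + (-8 - (1 + 1)/1)**2 - 4*(-8) + 4*((1 + 1)/1))*0 = -97*(-14 + (-8 - 2)**2 + 32 + 4*(1*2))*0 = -97*(-14 + (-8 - 1*2)**2 + 32 + 4*2)*0 = -97*(-14 + (-8 - 2)**2 + 32 + 8)*0 = -97*(-14 + (-10)**2 + 32 + 8)*0 = -97*(-14 + 100 + 32 + 8)*0 = -97*126*0 = -12222*0 = 0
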